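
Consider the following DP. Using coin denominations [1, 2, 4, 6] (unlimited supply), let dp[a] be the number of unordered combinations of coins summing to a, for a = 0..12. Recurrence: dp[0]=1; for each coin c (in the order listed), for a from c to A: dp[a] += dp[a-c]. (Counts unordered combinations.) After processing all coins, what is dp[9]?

11

after  coin     0     1     2     3     4     5     6     7     8     9    10    11    12
          1     1     1     1     1     1     1     1     1     1     1     1     1     1
          2     1     1     2     2     3     3     4     4     5     5     6     6     7
          4     1     1     2     2     4     4     6     6     9     9    12    12    16
          6     1     1     2     2     4     4     7     7    11    11    16    16    23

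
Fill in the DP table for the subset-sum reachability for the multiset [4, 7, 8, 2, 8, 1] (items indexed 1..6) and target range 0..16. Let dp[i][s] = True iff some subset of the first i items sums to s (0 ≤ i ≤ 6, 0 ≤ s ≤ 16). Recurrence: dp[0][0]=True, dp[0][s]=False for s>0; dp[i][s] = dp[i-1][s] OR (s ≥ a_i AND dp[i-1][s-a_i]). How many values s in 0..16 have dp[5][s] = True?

14

i\s   0   1   2   3   4   5   6   7   8   9  10  11  12  13  14  15  16
  0   T   F   F   F   F   F   F   F   F   F   F   F   F   F   F   F   F
  1   T   F   F   F   T   F   F   F   F   F   F   F   F   F   F   F   F
  2   T   F   F   F   T   F   F   T   F   F   F   T   F   F   F   F   F
  3   T   F   F   F   T   F   F   T   T   F   F   T   T   F   F   T   F
  4   T   F   T   F   T   F   T   T   T   T   T   T   T   T   T   T   F
  5   T   F   T   F   T   F   T   T   T   T   T   T   T   T   T   T   T
  6   T   T   T   T   T   T   T   T   T   T   T   T   T   T   T   T   T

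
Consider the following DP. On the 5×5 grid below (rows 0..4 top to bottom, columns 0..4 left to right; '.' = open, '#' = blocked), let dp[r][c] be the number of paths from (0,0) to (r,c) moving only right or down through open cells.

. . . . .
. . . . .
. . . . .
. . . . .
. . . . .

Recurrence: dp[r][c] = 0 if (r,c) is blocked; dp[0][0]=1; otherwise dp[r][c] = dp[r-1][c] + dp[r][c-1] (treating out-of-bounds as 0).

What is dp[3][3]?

r\c   0   1   2   3   4
  0   1   1   1   1   1
  1   1   2   3   4   5
  2   1   3   6  10  15
  3   1   4  10  20  35
  4   1   5  15  35  70

20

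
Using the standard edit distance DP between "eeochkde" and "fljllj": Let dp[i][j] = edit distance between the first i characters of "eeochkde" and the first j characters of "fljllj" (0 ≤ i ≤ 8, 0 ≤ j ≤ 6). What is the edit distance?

   ''  f  l  j  l  l  j
''  0  1  2  3  4  5  6
 e  1  1  2  3  4  5  6
 e  2  2  2  3  4  5  6
 o  3  3  3  3  4  5  6
 c  4  4  4  4  4  5  6
 h  5  5  5  5  5  5  6
 k  6  6  6  6  6  6  6
 d  7  7  7  7  7  7  7
 e  8  8  8  8  8  8  8

8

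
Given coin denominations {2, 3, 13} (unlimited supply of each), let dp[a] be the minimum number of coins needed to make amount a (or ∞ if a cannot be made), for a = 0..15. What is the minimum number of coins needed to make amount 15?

 a  0  1  2  3  4  5  6  7  8  9 10 11 12 13 14 15
dp  0  -  1  1  2  2  2  3  3  3  4  4  4  1  5  2
(- denotes ∞ / unreachable)

2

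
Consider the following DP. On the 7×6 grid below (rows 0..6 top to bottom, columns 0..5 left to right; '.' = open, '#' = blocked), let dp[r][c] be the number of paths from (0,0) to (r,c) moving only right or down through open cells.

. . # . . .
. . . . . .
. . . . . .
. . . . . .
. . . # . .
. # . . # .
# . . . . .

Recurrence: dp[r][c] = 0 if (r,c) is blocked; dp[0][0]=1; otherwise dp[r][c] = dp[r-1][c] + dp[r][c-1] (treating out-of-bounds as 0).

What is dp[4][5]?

r\c   0   1   2   3   4   5
  0   1   1   0   0   0   0
  1   1   2   2   2   2   2
  2   1   3   5   7   9  11
  3   1   4   9  16  25  36
  4   1   5  14   0  25  61
  5   1   0  14  14   0  61
  6   0   0  14  28  28  89

61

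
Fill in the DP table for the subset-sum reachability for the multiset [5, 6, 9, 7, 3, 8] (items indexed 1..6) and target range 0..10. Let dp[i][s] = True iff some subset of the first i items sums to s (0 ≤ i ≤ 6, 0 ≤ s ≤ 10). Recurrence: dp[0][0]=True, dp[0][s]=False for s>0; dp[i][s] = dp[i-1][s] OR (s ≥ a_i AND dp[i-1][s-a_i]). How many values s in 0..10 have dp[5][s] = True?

8

i\s   0   1   2   3   4   5   6   7   8   9  10
  0   T   F   F   F   F   F   F   F   F   F   F
  1   T   F   F   F   F   T   F   F   F   F   F
  2   T   F   F   F   F   T   T   F   F   F   F
  3   T   F   F   F   F   T   T   F   F   T   F
  4   T   F   F   F   F   T   T   T   F   T   F
  5   T   F   F   T   F   T   T   T   T   T   T
  6   T   F   F   T   F   T   T   T   T   T   T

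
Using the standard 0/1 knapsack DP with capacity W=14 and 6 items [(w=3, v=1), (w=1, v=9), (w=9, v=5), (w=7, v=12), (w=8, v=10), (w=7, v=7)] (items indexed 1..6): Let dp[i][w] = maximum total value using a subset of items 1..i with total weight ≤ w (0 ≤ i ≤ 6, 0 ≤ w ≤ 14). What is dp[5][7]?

12

i\w   0   1   2   3   4   5   6   7   8   9  10  11  12  13  14
  0   0   0   0   0   0   0   0   0   0   0   0   0   0   0   0
  1   0   0   0   1   1   1   1   1   1   1   1   1   1   1   1
  2   0   9   9   9  10  10  10  10  10  10  10  10  10  10  10
  3   0   9   9   9  10  10  10  10  10  10  14  14  14  15  15
  4   0   9   9   9  10  10  10  12  21  21  21  22  22  22  22
  5   0   9   9   9  10  10  10  12  21  21  21  22  22  22  22
  6   0   9   9   9  10  10  10  12  21  21  21  22  22  22  22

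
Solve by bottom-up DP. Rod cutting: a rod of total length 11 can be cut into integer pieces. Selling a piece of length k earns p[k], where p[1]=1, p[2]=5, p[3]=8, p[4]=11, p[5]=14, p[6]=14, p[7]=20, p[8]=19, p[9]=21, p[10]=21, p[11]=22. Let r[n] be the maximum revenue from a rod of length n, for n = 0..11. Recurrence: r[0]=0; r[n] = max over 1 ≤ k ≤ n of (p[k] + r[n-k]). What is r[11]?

31

   n    0    1    2    3    4    5    6    7    8    9   10   11
r[n]    0    1    5    8   11   14   16   20   22   25   28   31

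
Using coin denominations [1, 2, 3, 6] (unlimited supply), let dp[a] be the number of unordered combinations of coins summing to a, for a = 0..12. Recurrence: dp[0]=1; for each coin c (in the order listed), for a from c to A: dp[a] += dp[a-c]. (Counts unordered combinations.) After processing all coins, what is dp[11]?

after  coin     0     1     2     3     4     5     6     7     8     9    10    11    12
          1     1     1     1     1     1     1     1     1     1     1     1     1     1
          2     1     1     2     2     3     3     4     4     5     5     6     6     7
          3     1     1     2     3     4     5     7     8    10    12    14    16    19
          6     1     1     2     3     4     5     8     9    12    15    18    21    27

21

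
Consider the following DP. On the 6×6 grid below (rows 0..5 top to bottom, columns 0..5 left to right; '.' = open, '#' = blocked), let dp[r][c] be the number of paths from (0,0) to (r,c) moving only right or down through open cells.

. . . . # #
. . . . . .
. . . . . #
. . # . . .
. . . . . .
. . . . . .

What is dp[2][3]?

r\c   0   1   2   3   4   5
  0   1   1   1   1   0   0
  1   1   2   3   4   4   4
  2   1   3   6  10  14   0
  3   1   4   0  10  24  24
  4   1   5   5  15  39  63
  5   1   6  11  26  65 128

10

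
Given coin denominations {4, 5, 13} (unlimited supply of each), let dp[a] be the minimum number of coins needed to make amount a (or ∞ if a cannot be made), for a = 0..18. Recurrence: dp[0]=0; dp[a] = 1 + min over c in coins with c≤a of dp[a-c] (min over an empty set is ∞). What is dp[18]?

 a  0  1  2  3  4  5  6  7  8  9 10 11 12 13 14 15 16 17 18
dp  0  -  -  -  1  1  -  -  2  2  2  -  3  1  3  3  4  2  2
(- denotes ∞ / unreachable)

2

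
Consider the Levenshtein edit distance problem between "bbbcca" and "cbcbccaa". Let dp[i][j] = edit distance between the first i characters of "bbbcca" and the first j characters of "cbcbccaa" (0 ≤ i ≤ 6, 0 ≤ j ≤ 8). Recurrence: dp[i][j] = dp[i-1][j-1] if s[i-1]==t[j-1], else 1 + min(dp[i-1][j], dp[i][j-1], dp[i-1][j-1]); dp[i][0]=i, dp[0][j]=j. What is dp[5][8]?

4

   ''  c  b  c  b  c  c  a  a
''  0  1  2  3  4  5  6  7  8
 b  1  1  1  2  3  4  5  6  7
 b  2  2  1  2  2  3  4  5  6
 b  3  3  2  2  2  3  4  5  6
 c  4  3  3  2  3  2  3  4  5
 c  5  4  4  3  3  3  2  3  4
 a  6  5  5  4  4  4  3  2  3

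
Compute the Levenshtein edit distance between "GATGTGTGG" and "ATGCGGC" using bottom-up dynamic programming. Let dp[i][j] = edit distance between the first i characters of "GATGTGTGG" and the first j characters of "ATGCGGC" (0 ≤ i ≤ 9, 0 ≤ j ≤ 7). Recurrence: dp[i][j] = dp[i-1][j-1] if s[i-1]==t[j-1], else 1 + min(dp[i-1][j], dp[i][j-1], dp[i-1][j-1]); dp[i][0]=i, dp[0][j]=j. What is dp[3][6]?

5

   ''  A  T  G  C  G  G  C
''  0  1  2  3  4  5  6  7
 G  1  1  2  2  3  4  5  6
 A  2  1  2  3  3  4  5  6
 T  3  2  1  2  3  4  5  6
 G  4  3  2  1  2  3  4  5
 T  5  4  3  2  2  3  4  5
 G  6  5  4  3  3  2  3  4
 T  7  6  5  4  4  3  3  4
 G  8  7  6  5  5  4  3  4
 G  9  8  7  6  6  5  4  4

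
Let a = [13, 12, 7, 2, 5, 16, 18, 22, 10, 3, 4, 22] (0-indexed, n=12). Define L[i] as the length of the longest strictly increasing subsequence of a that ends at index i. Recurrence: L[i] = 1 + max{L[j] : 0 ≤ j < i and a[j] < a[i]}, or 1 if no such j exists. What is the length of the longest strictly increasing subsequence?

   i    0    1    2    3    4    5    6    7    8    9   10   11
a[i]   13   12    7    2    5   16   18   22   10    3    4   22
L[i]    1    1    1    1    2    3    4    5    3    2    3    5

5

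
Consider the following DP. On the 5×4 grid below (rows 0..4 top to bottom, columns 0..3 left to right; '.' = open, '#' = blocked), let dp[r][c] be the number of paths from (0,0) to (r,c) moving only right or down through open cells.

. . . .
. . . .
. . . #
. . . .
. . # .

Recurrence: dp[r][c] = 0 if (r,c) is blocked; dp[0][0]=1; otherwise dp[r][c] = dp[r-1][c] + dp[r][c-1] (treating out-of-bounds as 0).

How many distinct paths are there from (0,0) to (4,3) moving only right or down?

10

r\c   0   1   2   3
  0   1   1   1   1
  1   1   2   3   4
  2   1   3   6   0
  3   1   4  10  10
  4   1   5   0  10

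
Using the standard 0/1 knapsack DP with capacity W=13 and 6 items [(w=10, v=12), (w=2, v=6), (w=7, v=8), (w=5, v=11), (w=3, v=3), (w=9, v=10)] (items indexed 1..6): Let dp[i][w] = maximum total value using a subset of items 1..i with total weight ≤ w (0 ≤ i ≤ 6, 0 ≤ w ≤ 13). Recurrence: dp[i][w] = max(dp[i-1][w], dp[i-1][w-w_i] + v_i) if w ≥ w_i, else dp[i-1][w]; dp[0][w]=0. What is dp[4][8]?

17

i\w   0   1   2   3   4   5   6   7   8   9  10  11  12  13
  0   0   0   0   0   0   0   0   0   0   0   0   0   0   0
  1   0   0   0   0   0   0   0   0   0   0  12  12  12  12
  2   0   0   6   6   6   6   6   6   6   6  12  12  18  18
  3   0   0   6   6   6   6   6   8   8  14  14  14  18  18
  4   0   0   6   6   6  11  11  17  17  17  17  17  19  19
  5   0   0   6   6   6  11  11  17  17  17  20  20  20  20
  6   0   0   6   6   6  11  11  17  17  17  20  20  20  20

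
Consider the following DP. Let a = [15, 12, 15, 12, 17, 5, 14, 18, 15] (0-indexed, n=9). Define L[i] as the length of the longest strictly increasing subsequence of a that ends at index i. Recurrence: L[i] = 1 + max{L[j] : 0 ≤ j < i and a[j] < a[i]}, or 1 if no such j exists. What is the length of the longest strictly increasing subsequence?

   i    0    1    2    3    4    5    6    7    8
a[i]   15   12   15   12   17    5   14   18   15
L[i]    1    1    2    1    3    1    2    4    3

4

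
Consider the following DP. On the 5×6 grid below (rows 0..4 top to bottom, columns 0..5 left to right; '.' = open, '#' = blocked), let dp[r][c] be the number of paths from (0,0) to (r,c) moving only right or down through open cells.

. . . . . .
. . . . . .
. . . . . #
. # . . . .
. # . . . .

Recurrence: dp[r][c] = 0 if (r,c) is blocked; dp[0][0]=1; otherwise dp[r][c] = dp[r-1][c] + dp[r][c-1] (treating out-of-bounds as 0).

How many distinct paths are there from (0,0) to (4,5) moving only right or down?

84

r\c   0   1   2   3   4   5
  0   1   1   1   1   1   1
  1   1   2   3   4   5   6
  2   1   3   6  10  15   0
  3   1   0   6  16  31  31
  4   1   0   6  22  53  84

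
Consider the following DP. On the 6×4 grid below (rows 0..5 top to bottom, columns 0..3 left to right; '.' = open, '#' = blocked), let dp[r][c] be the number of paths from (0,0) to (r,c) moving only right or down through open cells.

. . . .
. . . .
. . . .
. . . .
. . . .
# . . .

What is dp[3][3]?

r\c   0   1   2   3
  0   1   1   1   1
  1   1   2   3   4
  2   1   3   6  10
  3   1   4  10  20
  4   1   5  15  35
  5   0   5  20  55

20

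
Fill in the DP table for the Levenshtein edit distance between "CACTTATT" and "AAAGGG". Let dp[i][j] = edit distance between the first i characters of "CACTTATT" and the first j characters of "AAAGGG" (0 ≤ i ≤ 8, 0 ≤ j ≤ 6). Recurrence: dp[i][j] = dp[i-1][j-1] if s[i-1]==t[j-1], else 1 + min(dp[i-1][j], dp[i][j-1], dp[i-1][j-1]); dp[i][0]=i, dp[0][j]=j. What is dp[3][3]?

2

   ''  A  A  A  G  G  G
''  0  1  2  3  4  5  6
 C  1  1  2  3  4  5  6
 A  2  1  1  2  3  4  5
 C  3  2  2  2  3  4  5
 T  4  3  3  3  3  4  5
 T  5  4  4  4  4  4  5
 A  6  5  4  4  5  5  5
 T  7  6  5  5  5  6  6
 T  8  7  6  6  6  6  7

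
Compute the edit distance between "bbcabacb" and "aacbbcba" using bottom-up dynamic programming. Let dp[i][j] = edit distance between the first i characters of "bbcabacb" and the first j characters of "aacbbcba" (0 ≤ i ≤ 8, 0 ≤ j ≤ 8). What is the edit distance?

   ''  a  a  c  b  b  c  b  a
''  0  1  2  3  4  5  6  7  8
 b  1  1  2  3  3  4  5  6  7
 b  2  2  2  3  3  3  4  5  6
 c  3  3  3  2  3  4  3  4  5
 a  4  3  3  3  3  4  4  4  4
 b  5  4  4  4  3  3  4  4  5
 a  6  5  4  5  4  4  4  5  4
 c  7  6  5  4  5  5  4  5  5
 b  8  7  6  5  4  5  5  4  5

5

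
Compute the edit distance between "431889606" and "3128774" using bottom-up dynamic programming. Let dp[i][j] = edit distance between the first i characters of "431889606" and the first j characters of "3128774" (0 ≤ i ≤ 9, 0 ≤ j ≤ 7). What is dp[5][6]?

4

   ''  3  1  2  8  7  7  4
''  0  1  2  3  4  5  6  7
 4  1  1  2  3  4  5  6  6
 3  2  1  2  3  4  5  6  7
 1  3  2  1  2  3  4  5  6
 8  4  3  2  2  2  3  4  5
 8  5  4  3  3  2  3  4  5
 9  6  5  4  4  3  3  4  5
 6  7  6  5  5  4  4  4  5
 0  8  7  6  6  5  5  5  5
 6  9  8  7  7  6  6  6  6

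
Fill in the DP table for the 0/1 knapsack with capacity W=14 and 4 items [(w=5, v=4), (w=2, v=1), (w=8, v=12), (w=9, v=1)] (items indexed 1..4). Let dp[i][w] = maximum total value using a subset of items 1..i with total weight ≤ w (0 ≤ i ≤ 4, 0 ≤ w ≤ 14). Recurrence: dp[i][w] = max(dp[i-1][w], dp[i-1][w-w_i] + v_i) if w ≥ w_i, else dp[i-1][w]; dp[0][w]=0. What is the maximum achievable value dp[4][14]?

16

i\w   0   1   2   3   4   5   6   7   8   9  10  11  12  13  14
  0   0   0   0   0   0   0   0   0   0   0   0   0   0   0   0
  1   0   0   0   0   0   4   4   4   4   4   4   4   4   4   4
  2   0   0   1   1   1   4   4   5   5   5   5   5   5   5   5
  3   0   0   1   1   1   4   4   5  12  12  13  13  13  16  16
  4   0   0   1   1   1   4   4   5  12  12  13  13  13  16  16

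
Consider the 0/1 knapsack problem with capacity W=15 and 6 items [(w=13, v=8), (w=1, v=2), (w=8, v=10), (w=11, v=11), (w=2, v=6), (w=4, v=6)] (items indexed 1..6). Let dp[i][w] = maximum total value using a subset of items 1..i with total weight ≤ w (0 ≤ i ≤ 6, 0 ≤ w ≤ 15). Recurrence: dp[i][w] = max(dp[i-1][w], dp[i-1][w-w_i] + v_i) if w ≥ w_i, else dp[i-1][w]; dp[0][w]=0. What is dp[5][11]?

18

i\w   0   1   2   3   4   5   6   7   8   9  10  11  12  13  14  15
  0   0   0   0   0   0   0   0   0   0   0   0   0   0   0   0   0
  1   0   0   0   0   0   0   0   0   0   0   0   0   0   8   8   8
  2   0   2   2   2   2   2   2   2   2   2   2   2   2   8  10  10
  3   0   2   2   2   2   2   2   2  10  12  12  12  12  12  12  12
  4   0   2   2   2   2   2   2   2  10  12  12  12  13  13  13  13
  5   0   2   6   8   8   8   8   8  10  12  16  18  18  18  19  19
  6   0   2   6   8   8   8  12  14  14  14  16  18  18  18  22  24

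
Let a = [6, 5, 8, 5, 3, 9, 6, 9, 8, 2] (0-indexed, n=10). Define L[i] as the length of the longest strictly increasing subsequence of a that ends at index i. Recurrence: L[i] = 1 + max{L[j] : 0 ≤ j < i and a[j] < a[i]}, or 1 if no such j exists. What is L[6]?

2

   i    0    1    2    3    4    5    6    7    8    9
a[i]    6    5    8    5    3    9    6    9    8    2
L[i]    1    1    2    1    1    3    2    3    3    1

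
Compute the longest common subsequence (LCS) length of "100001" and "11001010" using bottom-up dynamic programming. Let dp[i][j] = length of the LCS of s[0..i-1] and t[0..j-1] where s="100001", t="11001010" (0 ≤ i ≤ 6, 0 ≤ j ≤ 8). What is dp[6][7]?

   ''  1  1  0  0  1  0  1  0
''  0  0  0  0  0  0  0  0  0
 1  0  1  1  1  1  1  1  1  1
 0  0  1  1  2  2  2  2  2  2
 0  0  1  1  2  3  3  3  3  3
 0  0  1  1  2  3  3  4  4  4
 0  0  1  1  2  3  3  4  4  5
 1  0  1  2  2  3  4  4  5  5

5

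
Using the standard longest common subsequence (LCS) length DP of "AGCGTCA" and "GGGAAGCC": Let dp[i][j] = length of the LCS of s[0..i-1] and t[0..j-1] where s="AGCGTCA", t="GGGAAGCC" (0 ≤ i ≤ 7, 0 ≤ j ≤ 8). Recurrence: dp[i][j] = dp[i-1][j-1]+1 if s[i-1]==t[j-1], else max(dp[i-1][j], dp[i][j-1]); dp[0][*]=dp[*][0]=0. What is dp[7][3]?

2

   ''  G  G  G  A  A  G  C  C
''  0  0  0  0  0  0  0  0  0
 A  0  0  0  0  1  1  1  1  1
 G  0  1  1  1  1  1  2  2  2
 C  0  1  1  1  1  1  2  3  3
 G  0  1  2  2  2  2  2  3  3
 T  0  1  2  2  2  2  2  3  3
 C  0  1  2  2  2  2  2  3  4
 A  0  1  2  2  3  3  3  3  4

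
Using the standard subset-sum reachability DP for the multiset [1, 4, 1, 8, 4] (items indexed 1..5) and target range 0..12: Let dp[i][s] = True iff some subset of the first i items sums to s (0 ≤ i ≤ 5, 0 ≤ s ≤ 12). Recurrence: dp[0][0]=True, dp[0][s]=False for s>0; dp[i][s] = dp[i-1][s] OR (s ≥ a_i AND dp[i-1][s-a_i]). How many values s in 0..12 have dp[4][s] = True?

i\s   0   1   2   3   4   5   6   7   8   9  10  11  12
  0   T   F   F   F   F   F   F   F   F   F   F   F   F
  1   T   T   F   F   F   F   F   F   F   F   F   F   F
  2   T   T   F   F   T   T   F   F   F   F   F   F   F
  3   T   T   T   F   T   T   T   F   F   F   F   F   F
  4   T   T   T   F   T   T   T   F   T   T   T   F   T
  5   T   T   T   F   T   T   T   F   T   T   T   F   T

10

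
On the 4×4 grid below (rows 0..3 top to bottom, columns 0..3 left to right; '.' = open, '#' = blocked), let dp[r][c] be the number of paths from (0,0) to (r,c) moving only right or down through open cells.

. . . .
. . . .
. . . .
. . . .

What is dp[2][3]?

r\c   0   1   2   3
  0   1   1   1   1
  1   1   2   3   4
  2   1   3   6  10
  3   1   4  10  20

10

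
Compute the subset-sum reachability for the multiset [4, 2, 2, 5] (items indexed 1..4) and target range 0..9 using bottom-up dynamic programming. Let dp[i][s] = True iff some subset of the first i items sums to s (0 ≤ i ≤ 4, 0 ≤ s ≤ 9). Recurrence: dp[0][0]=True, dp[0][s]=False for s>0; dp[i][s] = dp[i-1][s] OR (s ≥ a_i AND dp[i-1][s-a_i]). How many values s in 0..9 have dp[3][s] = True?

5

i\s   0   1   2   3   4   5   6   7   8   9
  0   T   F   F   F   F   F   F   F   F   F
  1   T   F   F   F   T   F   F   F   F   F
  2   T   F   T   F   T   F   T   F   F   F
  3   T   F   T   F   T   F   T   F   T   F
  4   T   F   T   F   T   T   T   T   T   T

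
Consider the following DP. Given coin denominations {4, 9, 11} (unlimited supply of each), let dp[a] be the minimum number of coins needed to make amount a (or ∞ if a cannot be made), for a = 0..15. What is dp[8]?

 a  0  1  2  3  4  5  6  7  8  9 10 11 12 13 14 15
dp  0  -  -  -  1  -  -  -  2  1  -  1  3  2  -  2
(- denotes ∞ / unreachable)

2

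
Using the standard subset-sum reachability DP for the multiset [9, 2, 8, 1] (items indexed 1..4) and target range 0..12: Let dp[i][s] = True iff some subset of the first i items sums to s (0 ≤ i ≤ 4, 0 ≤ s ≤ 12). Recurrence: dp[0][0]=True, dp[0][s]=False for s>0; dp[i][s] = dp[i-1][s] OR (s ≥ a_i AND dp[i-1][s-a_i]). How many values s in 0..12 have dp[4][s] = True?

i\s   0   1   2   3   4   5   6   7   8   9  10  11  12
  0   T   F   F   F   F   F   F   F   F   F   F   F   F
  1   T   F   F   F   F   F   F   F   F   T   F   F   F
  2   T   F   T   F   F   F   F   F   F   T   F   T   F
  3   T   F   T   F   F   F   F   F   T   T   T   T   F
  4   T   T   T   T   F   F   F   F   T   T   T   T   T

9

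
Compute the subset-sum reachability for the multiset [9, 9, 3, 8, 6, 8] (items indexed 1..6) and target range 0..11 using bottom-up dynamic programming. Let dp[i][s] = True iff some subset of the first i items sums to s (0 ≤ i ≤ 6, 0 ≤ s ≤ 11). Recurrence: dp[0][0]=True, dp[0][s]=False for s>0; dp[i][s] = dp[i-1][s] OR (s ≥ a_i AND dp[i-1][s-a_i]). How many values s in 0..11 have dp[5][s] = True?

6

i\s   0   1   2   3   4   5   6   7   8   9  10  11
  0   T   F   F   F   F   F   F   F   F   F   F   F
  1   T   F   F   F   F   F   F   F   F   T   F   F
  2   T   F   F   F   F   F   F   F   F   T   F   F
  3   T   F   F   T   F   F   F   F   F   T   F   F
  4   T   F   F   T   F   F   F   F   T   T   F   T
  5   T   F   F   T   F   F   T   F   T   T   F   T
  6   T   F   F   T   F   F   T   F   T   T   F   T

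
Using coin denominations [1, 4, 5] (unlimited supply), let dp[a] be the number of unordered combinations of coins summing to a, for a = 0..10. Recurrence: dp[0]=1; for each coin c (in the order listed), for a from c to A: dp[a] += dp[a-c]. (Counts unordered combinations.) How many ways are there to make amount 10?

6

after  coin     0     1     2     3     4     5     6     7     8     9    10
          1     1     1     1     1     1     1     1     1     1     1     1
          4     1     1     1     1     2     2     2     2     3     3     3
          5     1     1     1     1     2     3     3     3     4     5     6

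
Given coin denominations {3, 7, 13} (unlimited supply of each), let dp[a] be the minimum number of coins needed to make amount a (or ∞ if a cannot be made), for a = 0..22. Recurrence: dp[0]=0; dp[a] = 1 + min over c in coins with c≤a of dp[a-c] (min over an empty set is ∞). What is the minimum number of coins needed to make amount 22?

 a  0  1  2  3  4  5  6  7  8  9 10 11 12 13 14 15 16 17 18 19 20 21 22
dp  0  -  -  1  -  -  2  1  -  3  2  -  4  1  2  5  2  3  6  3  2  3  4
(- denotes ∞ / unreachable)

4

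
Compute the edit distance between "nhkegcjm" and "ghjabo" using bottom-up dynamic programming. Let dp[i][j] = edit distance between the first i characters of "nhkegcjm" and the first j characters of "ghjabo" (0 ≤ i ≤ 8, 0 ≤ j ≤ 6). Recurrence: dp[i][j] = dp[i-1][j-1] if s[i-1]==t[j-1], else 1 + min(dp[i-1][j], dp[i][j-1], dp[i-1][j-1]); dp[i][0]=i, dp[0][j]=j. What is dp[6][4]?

   ''  g  h  j  a  b  o
''  0  1  2  3  4  5  6
 n  1  1  2  3  4  5  6
 h  2  2  1  2  3  4  5
 k  3  3  2  2  3  4  5
 e  4  4  3  3  3  4  5
 g  5  4  4  4  4  4  5
 c  6  5  5  5  5  5  5
 j  7  6  6  5  6  6  6
 m  8  7  7  6  6  7  7

5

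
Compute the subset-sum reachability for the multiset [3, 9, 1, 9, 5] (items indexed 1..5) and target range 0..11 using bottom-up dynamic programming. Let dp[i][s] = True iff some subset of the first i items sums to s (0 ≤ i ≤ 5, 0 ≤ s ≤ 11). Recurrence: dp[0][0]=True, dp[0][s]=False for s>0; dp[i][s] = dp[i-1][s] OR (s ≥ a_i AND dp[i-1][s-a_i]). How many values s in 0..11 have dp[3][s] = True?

i\s   0   1   2   3   4   5   6   7   8   9  10  11
  0   T   F   F   F   F   F   F   F   F   F   F   F
  1   T   F   F   T   F   F   F   F   F   F   F   F
  2   T   F   F   T   F   F   F   F   F   T   F   F
  3   T   T   F   T   T   F   F   F   F   T   T   F
  4   T   T   F   T   T   F   F   F   F   T   T   F
  5   T   T   F   T   T   T   T   F   T   T   T   F

6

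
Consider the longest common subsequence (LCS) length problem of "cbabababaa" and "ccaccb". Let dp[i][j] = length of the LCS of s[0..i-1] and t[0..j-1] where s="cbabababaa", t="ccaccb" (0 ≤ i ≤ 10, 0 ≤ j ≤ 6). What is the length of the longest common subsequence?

3

   ''  c  c  a  c  c  b
''  0  0  0  0  0  0  0
 c  0  1  1  1  1  1  1
 b  0  1  1  1  1  1  2
 a  0  1  1  2  2  2  2
 b  0  1  1  2  2  2  3
 a  0  1  1  2  2  2  3
 b  0  1  1  2  2  2  3
 a  0  1  1  2  2  2  3
 b  0  1  1  2  2  2  3
 a  0  1  1  2  2  2  3
 a  0  1  1  2  2  2  3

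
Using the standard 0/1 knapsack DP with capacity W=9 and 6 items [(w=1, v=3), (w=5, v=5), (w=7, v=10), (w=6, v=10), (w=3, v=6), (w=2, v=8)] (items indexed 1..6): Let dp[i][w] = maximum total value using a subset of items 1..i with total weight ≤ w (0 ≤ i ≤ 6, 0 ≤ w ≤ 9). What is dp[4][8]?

i\w   0   1   2   3   4   5   6   7   8   9
  0   0   0   0   0   0   0   0   0   0   0
  1   0   3   3   3   3   3   3   3   3   3
  2   0   3   3   3   3   5   8   8   8   8
  3   0   3   3   3   3   5   8  10  13  13
  4   0   3   3   3   3   5  10  13  13  13
  5   0   3   3   6   9   9  10  13  13  16
  6   0   3   8  11  11  14  17  17  18  21

13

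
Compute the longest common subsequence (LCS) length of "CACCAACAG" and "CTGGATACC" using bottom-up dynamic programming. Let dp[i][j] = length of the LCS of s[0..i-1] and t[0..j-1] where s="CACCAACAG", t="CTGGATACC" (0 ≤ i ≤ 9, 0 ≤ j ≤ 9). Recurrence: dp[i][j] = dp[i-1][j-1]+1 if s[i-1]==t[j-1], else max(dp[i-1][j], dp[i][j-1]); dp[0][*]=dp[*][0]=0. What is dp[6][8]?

   ''  C  T  G  G  A  T  A  C  C
''  0  0  0  0  0  0  0  0  0  0
 C  0  1  1  1  1  1  1  1  1  1
 A  0  1  1  1  1  2  2  2  2  2
 C  0  1  1  1  1  2  2  2  3  3
 C  0  1  1  1  1  2  2  2  3  4
 A  0  1  1  1  1  2  2  3  3  4
 A  0  1  1  1  1  2  2  3  3  4
 C  0  1  1  1  1  2  2  3  4  4
 A  0  1  1  1  1  2  2  3  4  4
 G  0  1  1  2  2  2  2  3  4  4

3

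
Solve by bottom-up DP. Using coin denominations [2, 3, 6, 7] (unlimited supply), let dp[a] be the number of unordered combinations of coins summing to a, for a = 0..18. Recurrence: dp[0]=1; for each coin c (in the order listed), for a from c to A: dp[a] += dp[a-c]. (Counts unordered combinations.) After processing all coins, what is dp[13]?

6

after  coin     0     1     2     3     4     5     6     7     8     9    10    11    12    13    14    15    16    17    18
          2     1     0     1     0     1     0     1     0     1     0     1     0     1     0     1     0     1     0     1
          3     1     0     1     1     1     1     2     1     2     2     2     2     3     2     3     3     3     3     4
          6     1     0     1     1     1     1     3     1     3     3     3     3     6     3     6     6     6     6    10
          7     1     0     1     1     1     1     3     2     3     4     4     4     7     6     8     9    10    10    14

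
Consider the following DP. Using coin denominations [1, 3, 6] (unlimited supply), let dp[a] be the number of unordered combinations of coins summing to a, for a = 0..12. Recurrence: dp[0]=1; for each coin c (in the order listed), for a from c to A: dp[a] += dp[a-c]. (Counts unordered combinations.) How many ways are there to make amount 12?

9

after  coin     0     1     2     3     4     5     6     7     8     9    10    11    12
          1     1     1     1     1     1     1     1     1     1     1     1     1     1
          3     1     1     1     2     2     2     3     3     3     4     4     4     5
          6     1     1     1     2     2     2     4     4     4     6     6     6     9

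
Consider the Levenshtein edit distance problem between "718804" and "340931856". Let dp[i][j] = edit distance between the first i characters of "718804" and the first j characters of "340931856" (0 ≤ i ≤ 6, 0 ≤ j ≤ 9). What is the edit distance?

8

   ''  3  4  0  9  3  1  8  5  6
''  0  1  2  3  4  5  6  7  8  9
 7  1  1  2  3  4  5  6  7  8  9
 1  2  2  2  3  4  5  5  6  7  8
 8  3  3  3  3  4  5  6  5  6  7
 8  4  4  4  4  4  5  6  6  6  7
 0  5  5  5  4  5  5  6  7  7  7
 4  6  6  5  5  5  6  6  7  8  8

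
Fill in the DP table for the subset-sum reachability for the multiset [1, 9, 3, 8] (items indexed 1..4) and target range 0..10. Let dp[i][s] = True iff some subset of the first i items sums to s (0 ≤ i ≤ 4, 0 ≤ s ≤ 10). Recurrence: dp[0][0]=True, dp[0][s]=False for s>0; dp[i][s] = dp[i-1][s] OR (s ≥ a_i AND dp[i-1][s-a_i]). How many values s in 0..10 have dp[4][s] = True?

i\s   0   1   2   3   4   5   6   7   8   9  10
  0   T   F   F   F   F   F   F   F   F   F   F
  1   T   T   F   F   F   F   F   F   F   F   F
  2   T   T   F   F   F   F   F   F   F   T   T
  3   T   T   F   T   T   F   F   F   F   T   T
  4   T   T   F   T   T   F   F   F   T   T   T

7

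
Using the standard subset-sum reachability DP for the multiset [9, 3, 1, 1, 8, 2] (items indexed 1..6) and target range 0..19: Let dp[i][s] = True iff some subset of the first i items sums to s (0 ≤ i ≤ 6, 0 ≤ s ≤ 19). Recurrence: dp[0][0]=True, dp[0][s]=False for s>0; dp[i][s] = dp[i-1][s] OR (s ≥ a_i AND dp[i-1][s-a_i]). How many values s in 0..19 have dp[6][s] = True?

i\s   0   1   2   3   4   5   6   7   8   9  10  11  12  13  14  15  16  17  18  19
  0   T   F   F   F   F   F   F   F   F   F   F   F   F   F   F   F   F   F   F   F
  1   T   F   F   F   F   F   F   F   F   T   F   F   F   F   F   F   F   F   F   F
  2   T   F   F   T   F   F   F   F   F   T   F   F   T   F   F   F   F   F   F   F
  3   T   T   F   T   T   F   F   F   F   T   T   F   T   T   F   F   F   F   F   F
  4   T   T   T   T   T   T   F   F   F   T   T   T   T   T   T   F   F   F   F   F
  5   T   T   T   T   T   T   F   F   T   T   T   T   T   T   T   F   F   T   T   T
  6   T   T   T   T   T   T   T   T   T   T   T   T   T   T   T   T   T   T   T   T

20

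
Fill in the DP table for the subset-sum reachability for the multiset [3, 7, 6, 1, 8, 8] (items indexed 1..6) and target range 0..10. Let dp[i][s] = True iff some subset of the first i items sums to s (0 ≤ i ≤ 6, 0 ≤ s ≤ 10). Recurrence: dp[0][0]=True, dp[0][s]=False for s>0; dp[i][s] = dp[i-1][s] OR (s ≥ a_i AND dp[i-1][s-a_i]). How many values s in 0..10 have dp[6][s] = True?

i\s   0   1   2   3   4   5   6   7   8   9  10
  0   T   F   F   F   F   F   F   F   F   F   F
  1   T   F   F   T   F   F   F   F   F   F   F
  2   T   F   F   T   F   F   F   T   F   F   T
  3   T   F   F   T   F   F   T   T   F   T   T
  4   T   T   F   T   T   F   T   T   T   T   T
  5   T   T   F   T   T   F   T   T   T   T   T
  6   T   T   F   T   T   F   T   T   T   T   T

9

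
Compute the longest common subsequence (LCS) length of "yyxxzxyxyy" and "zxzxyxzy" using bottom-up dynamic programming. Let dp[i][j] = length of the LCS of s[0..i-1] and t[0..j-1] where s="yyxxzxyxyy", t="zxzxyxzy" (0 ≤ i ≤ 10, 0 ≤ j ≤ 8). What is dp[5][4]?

2

   ''  z  x  z  x  y  x  z  y
''  0  0  0  0  0  0  0  0  0
 y  0  0  0  0  0  1  1  1  1
 y  0  0  0  0  0  1  1  1  2
 x  0  0  1  1  1  1  2  2  2
 x  0  0  1  1  2  2  2  2  2
 z  0  1  1  2  2  2  2  3  3
 x  0  1  2  2  3  3  3  3  3
 y  0  1  2  2  3  4  4  4  4
 x  0  1  2  2  3  4  5  5  5
 y  0  1  2  2  3  4  5  5  6
 y  0  1  2  2  3  4  5  5  6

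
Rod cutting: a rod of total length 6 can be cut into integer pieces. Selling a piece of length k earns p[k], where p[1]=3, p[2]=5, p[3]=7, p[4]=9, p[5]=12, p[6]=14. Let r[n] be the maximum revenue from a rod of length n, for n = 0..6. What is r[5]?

15

   n    0    1    2    3    4    5    6
r[n]    0    3    6    9   12   15   18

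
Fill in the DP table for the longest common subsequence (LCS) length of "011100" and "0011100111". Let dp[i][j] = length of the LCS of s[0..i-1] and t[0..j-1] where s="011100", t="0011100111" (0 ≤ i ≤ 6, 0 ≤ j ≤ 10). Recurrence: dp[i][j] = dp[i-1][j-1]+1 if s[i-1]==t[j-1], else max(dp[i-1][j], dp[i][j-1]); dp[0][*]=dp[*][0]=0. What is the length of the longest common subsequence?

6

   ''  0  0  1  1  1  0  0  1  1  1
''  0  0  0  0  0  0  0  0  0  0  0
 0  0  1  1  1  1  1  1  1  1  1  1
 1  0  1  1  2  2  2  2  2  2  2  2
 1  0  1  1  2  3  3  3  3  3  3  3
 1  0  1  1  2  3  4  4  4  4  4  4
 0  0  1  2  2  3  4  5  5  5  5  5
 0  0  1  2  2  3  4  5  6  6  6  6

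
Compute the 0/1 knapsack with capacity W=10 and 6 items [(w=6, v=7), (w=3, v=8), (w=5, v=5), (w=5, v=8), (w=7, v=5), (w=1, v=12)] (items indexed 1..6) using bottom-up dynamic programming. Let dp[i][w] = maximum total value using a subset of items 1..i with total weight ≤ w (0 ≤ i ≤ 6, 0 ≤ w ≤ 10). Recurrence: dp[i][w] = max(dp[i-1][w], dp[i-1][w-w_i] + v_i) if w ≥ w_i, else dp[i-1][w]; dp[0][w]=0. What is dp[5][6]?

8

i\w   0   1   2   3   4   5   6   7   8   9  10
  0   0   0   0   0   0   0   0   0   0   0   0
  1   0   0   0   0   0   0   7   7   7   7   7
  2   0   0   0   8   8   8   8   8   8  15  15
  3   0   0   0   8   8   8   8   8  13  15  15
  4   0   0   0   8   8   8   8   8  16  16  16
  5   0   0   0   8   8   8   8   8  16  16  16
  6   0  12  12  12  20  20  20  20  20  28  28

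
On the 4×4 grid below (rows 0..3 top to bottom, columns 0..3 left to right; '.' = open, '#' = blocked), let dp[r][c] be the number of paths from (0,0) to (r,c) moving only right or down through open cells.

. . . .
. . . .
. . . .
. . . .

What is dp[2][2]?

6

r\c   0   1   2   3
  0   1   1   1   1
  1   1   2   3   4
  2   1   3   6  10
  3   1   4  10  20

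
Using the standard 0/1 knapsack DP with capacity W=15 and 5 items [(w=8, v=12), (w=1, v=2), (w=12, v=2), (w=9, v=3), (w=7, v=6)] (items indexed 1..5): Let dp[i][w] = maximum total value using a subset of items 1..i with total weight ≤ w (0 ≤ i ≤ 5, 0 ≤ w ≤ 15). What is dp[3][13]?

i\w   0   1   2   3   4   5   6   7   8   9  10  11  12  13  14  15
  0   0   0   0   0   0   0   0   0   0   0   0   0   0   0   0   0
  1   0   0   0   0   0   0   0   0  12  12  12  12  12  12  12  12
  2   0   2   2   2   2   2   2   2  12  14  14  14  14  14  14  14
  3   0   2   2   2   2   2   2   2  12  14  14  14  14  14  14  14
  4   0   2   2   2   2   2   2   2  12  14  14  14  14  14  14  14
  5   0   2   2   2   2   2   2   6  12  14  14  14  14  14  14  18

14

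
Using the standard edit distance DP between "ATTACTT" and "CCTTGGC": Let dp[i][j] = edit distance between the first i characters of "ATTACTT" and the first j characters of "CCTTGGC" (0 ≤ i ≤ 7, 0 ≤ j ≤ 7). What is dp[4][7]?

   ''  C  C  T  T  G  G  C
''  0  1  2  3  4  5  6  7
 A  1  1  2  3  4  5  6  7
 T  2  2  2  2  3  4  5  6
 T  3  3  3  2  2  3  4  5
 A  4  4  4  3  3  3  4  5
 C  5  4  4  4  4  4  4  4
 T  6  5  5  4  4  5  5  5
 T  7  6  6  5  4  5  6  6

5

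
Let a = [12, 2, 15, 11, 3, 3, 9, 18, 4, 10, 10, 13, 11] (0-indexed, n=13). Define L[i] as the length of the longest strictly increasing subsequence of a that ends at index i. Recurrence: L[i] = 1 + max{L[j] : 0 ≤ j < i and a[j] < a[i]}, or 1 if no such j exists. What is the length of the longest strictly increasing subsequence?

   i    0    1    2    3    4    5    6    7    8    9   10   11   12
a[i]   12    2   15   11    3    3    9   18    4   10   10   13   11
L[i]    1    1    2    2    2    2    3    4    3    4    4    5    5

5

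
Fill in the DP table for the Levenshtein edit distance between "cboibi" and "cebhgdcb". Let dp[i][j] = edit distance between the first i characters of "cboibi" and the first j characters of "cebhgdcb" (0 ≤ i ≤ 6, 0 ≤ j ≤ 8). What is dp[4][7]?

   ''  c  e  b  h  g  d  c  b
''  0  1  2  3  4  5  6  7  8
 c  1  0  1  2  3  4  5  6  7
 b  2  1  1  1  2  3  4  5  6
 o  3  2  2  2  2  3  4  5  6
 i  4  3  3  3  3  3  4  5  6
 b  5  4  4  3  4  4  4  5  5
 i  6  5  5  4  4  5  5  5  6

5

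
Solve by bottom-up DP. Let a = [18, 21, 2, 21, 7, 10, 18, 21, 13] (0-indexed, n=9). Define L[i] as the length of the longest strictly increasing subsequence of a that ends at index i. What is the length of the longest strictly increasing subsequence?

5

   i    0    1    2    3    4    5    6    7    8
a[i]   18   21    2   21    7   10   18   21   13
L[i]    1    2    1    2    2    3    4    5    4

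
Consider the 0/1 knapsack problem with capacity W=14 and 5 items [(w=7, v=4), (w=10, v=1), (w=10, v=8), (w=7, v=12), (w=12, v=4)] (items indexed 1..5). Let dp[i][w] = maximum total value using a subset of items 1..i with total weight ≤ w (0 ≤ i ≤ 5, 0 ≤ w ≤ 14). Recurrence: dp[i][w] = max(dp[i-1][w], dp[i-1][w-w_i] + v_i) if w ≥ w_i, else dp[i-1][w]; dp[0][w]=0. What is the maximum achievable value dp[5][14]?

i\w   0   1   2   3   4   5   6   7   8   9  10  11  12  13  14
  0   0   0   0   0   0   0   0   0   0   0   0   0   0   0   0
  1   0   0   0   0   0   0   0   4   4   4   4   4   4   4   4
  2   0   0   0   0   0   0   0   4   4   4   4   4   4   4   4
  3   0   0   0   0   0   0   0   4   4   4   8   8   8   8   8
  4   0   0   0   0   0   0   0  12  12  12  12  12  12  12  16
  5   0   0   0   0   0   0   0  12  12  12  12  12  12  12  16

16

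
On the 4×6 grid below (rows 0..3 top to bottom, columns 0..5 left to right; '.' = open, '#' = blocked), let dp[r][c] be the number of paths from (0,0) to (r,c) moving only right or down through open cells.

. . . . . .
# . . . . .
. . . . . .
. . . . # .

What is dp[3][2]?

r\c   0   1   2   3   4   5
  0   1   1   1   1   1   1
  1   0   1   2   3   4   5
  2   0   1   3   6  10  15
  3   0   1   4  10   0  15

4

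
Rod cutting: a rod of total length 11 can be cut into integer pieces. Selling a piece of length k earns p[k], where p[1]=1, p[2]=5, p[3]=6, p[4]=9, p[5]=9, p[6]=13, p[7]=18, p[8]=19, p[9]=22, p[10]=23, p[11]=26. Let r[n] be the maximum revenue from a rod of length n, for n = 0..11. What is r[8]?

20

   n    0    1    2    3    4    5    6    7    8    9   10   11
r[n]    0    1    5    6   10   11   15   18   20   23   25   28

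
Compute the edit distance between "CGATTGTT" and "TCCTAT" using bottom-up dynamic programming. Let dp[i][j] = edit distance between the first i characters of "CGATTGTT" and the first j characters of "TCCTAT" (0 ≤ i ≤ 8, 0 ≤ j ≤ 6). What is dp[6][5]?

5

   ''  T  C  C  T  A  T
''  0  1  2  3  4  5  6
 C  1  1  1  2  3  4  5
 G  2  2  2  2  3  4  5
 A  3  3  3  3  3  3  4
 T  4  3  4  4  3  4  3
 T  5  4  4  5  4  4  4
 G  6  5  5  5  5  5  5
 T  7  6  6  6  5  6  5
 T  8  7  7  7  6  6  6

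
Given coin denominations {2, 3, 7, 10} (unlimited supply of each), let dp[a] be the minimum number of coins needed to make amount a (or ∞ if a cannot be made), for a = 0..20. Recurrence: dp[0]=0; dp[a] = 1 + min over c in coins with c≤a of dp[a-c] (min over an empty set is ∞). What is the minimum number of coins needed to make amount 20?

2

 a  0  1  2  3  4  5  6  7  8  9 10 11 12 13 14 15 16 17 18 19 20
dp  0  -  1  1  2  2  2  1  3  2  1  3  2  2  2  3  3  2  4  3  2
(- denotes ∞ / unreachable)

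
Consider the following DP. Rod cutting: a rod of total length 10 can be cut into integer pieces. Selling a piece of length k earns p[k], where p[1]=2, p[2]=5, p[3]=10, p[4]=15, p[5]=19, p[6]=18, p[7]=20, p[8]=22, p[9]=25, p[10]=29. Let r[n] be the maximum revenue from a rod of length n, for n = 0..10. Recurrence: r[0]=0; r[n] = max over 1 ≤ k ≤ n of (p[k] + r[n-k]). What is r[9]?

   n    0    1    2    3    4    5    6    7    8    9   10
r[n]    0    2    5   10   15   19   21   25   30   34   38

34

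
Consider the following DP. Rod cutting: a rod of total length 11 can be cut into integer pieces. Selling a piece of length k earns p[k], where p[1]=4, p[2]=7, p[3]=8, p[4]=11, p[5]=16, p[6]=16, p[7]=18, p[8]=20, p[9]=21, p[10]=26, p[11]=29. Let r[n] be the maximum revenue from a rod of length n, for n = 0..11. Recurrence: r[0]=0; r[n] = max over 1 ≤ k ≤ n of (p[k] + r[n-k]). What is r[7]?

   n    0    1    2    3    4    5    6    7    8    9   10   11
r[n]    0    4    8   12   16   20   24   28   32   36   40   44

28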